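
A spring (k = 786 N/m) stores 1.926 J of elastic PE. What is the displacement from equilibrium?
x = √(2·PE/k) = √(2·1.926/786) = 0.07001 m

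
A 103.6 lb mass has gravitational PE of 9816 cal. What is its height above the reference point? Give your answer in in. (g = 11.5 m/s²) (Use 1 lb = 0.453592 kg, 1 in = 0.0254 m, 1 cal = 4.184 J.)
Convert to SI: m = 46.9921 kg, PE = 41070.1 J
h = PE/(mg) = 41070.1/(46.9921·11.5) = 75.9982 m = 2992 in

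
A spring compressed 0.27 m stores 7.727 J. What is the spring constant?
k = 2·PE/x² = 2·7.727/(0.27)² = 212.0 N/m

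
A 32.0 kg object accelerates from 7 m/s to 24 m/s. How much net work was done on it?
W = ΔKE = ½m(v₂² − v₁²) = ½(32.0)(24² − 7²) = 8432.0 J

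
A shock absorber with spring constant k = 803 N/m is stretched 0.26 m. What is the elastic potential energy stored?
PE = ½kx² = ½(803)(0.26)² = 27.14 J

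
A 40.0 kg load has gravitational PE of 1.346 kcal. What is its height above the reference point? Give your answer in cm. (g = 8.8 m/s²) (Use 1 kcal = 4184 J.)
Convert to SI: m = 40.0 kg, PE = 5631.66 J
h = PE/(mg) = 5631.66/(40.0·8.8) = 15.999 m = 1600 cm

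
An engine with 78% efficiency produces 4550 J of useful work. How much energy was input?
W_in = W_out/η = 4550/0.78 = 5833 J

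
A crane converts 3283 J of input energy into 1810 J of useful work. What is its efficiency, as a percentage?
η = W_out/W_in = 1810/3283 = 55.13%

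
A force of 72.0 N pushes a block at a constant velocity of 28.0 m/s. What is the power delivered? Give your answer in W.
P = Fv = (72.0)(28.0) = 2016 W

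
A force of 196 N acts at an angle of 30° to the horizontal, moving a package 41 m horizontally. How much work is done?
W = F·d·cosθ = (196)(41)cos(30°) = 6959 J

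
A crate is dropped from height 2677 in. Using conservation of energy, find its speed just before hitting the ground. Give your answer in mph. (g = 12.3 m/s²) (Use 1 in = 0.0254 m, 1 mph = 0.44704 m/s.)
Convert to SI: h = 67.9958 m
mgh = ½mv² ⇒ v = √(2gh) = √(2·12.3·67.9958) = 40.8986 m/s = 91.49 mph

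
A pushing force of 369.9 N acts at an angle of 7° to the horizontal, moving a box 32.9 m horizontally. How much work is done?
W = F·d·cosθ = (369.9)(32.9)cos(7°) = 12080 J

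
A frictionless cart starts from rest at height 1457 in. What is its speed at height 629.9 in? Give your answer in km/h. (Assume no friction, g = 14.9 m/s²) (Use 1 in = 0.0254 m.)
Convert to SI: h₁−h₂ = 21.0083 m
mgh₁ = mgh₂ + ½mv² ⇒ v = √(2g(h₁−h₂)) = √(2·14.9·21.0083) = 25.021 m/s = 90.08 km/h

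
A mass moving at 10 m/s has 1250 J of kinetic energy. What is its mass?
m = 2·KE/v² = 2·1250/(10)² = 25.0 kg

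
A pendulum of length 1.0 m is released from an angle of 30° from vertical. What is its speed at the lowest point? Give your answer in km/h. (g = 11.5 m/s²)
h = L(1 − cosθ) = 1.0(1 − cos30°) = 0.133975 m
v = √(2gh) = √(2·11.5·0.133975) = 1.7554 m/s = 6.319 km/h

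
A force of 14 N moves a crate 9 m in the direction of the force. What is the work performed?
W = F·d = (14)(9) = 126.0 J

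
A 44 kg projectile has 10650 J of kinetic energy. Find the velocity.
v = √(2·KE/m) = √(2·10650/44) = 22.0 m/s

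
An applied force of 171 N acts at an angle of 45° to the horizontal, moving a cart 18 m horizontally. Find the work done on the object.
W = F·d·cosθ = (171)(18)cos(45°) = 2176 J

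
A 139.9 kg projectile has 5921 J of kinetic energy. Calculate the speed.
v = √(2·KE/m) = √(2·5921/139.9) = 9.2 m/s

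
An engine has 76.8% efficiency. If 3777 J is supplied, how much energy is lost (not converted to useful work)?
W_lost = W_in(1 − η) = 3777·(1 − 0.768) = 876.3 J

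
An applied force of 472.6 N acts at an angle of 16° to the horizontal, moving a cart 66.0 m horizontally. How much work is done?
W = F·d·cosθ = (472.6)(66.0)cos(16°) = 29980 J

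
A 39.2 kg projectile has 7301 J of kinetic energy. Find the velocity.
v = √(2·KE/m) = √(2·7301/39.2) = 19.3 m/s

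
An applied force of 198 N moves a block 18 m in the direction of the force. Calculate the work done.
W = F·d = (198)(18) = 3564 J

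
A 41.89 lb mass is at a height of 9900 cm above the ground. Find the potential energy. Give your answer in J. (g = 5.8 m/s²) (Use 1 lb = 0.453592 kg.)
Convert to SI: m = 19.001 kg, h = 99.0 m
PE = mgh = (19.001)(5.8)(99.0) = 10910 J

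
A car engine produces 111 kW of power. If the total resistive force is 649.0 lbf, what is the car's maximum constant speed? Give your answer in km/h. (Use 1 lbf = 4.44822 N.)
Convert to SI: F = 2886.89 N
P = Fv ⇒ v = P/F = 111000 W/2886.89 N = 38.4496 m/s = 138.4 km/h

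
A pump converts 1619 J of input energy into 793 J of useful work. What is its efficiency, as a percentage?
η = W_out/W_in = 793/1619 = 48.98%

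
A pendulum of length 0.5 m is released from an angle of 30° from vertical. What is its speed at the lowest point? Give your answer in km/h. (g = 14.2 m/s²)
h = L(1 − cosθ) = 0.5(1 − cos30°) = 0.0669873 m
v = √(2gh) = √(2·14.2·0.0669873) = 1.37929 m/s = 4.965 km/h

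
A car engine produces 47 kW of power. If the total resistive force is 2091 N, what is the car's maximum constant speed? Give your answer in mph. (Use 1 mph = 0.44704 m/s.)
P = Fv ⇒ v = P/F = 47000 W/2091.0 N = 22.4773 m/s = 50.28 mph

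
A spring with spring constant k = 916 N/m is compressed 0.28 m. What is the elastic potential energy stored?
PE = ½kx² = ½(916)(0.28)² = 35.91 J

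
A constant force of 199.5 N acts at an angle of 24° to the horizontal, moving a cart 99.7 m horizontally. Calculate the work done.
W = F·d·cosθ = (199.5)(99.7)cos(24°) = 18170 J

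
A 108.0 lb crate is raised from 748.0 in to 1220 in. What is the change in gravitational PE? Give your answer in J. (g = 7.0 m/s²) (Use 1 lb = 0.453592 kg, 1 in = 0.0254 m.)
Convert to SI: m = 48.9879 kg, Δh = 11.9888 m
ΔPE = mgΔh = (48.9879)(7.0)(11.9888) = 4111 J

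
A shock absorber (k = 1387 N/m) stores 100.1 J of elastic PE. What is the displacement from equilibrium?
x = √(2·PE/k) = √(2·100.1/1387) = 0.3799 m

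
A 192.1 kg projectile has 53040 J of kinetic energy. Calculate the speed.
v = √(2·KE/m) = √(2·53040/192.1) = 23.5 m/s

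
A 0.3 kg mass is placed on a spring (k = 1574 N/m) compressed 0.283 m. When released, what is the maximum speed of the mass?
½kx² = ½mv² ⇒ v = x√(k/m) = (0.283)√(1574/0.3) = 20.5 m/s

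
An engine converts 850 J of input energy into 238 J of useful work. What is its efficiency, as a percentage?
η = W_out/W_in = 238/850 = 28.0%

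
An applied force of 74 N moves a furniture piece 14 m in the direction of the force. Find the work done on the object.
W = F·d = (74)(14) = 1036 J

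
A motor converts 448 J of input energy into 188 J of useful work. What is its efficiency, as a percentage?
η = W_out/W_in = 188/448 = 41.96%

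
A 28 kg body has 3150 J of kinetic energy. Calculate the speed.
v = √(2·KE/m) = √(2·3150/28) = 15.0 m/s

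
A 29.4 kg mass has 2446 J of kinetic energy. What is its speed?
v = √(2·KE/m) = √(2·2446/29.4) = 12.9 m/s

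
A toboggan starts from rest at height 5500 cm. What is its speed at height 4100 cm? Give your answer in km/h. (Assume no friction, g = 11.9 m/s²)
Convert to SI: h₁−h₂ = 14.0 m
mgh₁ = mgh₂ + ½mv² ⇒ v = √(2g(h₁−h₂)) = √(2·11.9·14.0) = 18.2538 m/s = 65.71 km/h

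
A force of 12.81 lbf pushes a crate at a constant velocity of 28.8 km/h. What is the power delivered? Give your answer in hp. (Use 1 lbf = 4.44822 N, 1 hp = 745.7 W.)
Convert to SI: F = 56.9817 N, v = 8.0 m/s
P = Fv = (56.9817)(8.0) = 455.854 W = 0.6113 hp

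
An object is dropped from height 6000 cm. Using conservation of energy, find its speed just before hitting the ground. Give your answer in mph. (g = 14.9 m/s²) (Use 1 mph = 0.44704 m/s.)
Convert to SI: h = 60.0 m
mgh = ½mv² ⇒ v = √(2gh) = √(2·14.9·60.0) = 42.2847 m/s = 94.59 mph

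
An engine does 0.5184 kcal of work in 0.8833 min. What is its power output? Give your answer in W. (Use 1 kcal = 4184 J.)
Convert to SI: W = 2168.99 J, t = 52.998 s
P = W/t = 2168.99/52.998 = 40.93 W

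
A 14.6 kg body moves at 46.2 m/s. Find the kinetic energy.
KE = ½mv² = ½(14.6)(46.2)² = 15580 J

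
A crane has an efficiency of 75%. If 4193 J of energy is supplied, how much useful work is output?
W_out = η·W_in = 0.75·4193 = 3144.75 J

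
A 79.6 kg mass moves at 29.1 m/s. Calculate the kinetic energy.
KE = ½mv² = ½(79.6)(29.1)² = 33700 J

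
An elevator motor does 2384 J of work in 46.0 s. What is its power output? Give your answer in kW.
P = W/t = 2384.0/46.0 = 51.8261 W = 0.05183 kW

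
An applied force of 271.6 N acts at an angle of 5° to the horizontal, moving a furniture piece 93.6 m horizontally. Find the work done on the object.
W = F·d·cosθ = (271.6)(93.6)cos(5°) = 25330 J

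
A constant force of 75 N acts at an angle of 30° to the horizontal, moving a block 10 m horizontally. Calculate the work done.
W = F·d·cosθ = (75)(10)cos(30°) = 649.5 J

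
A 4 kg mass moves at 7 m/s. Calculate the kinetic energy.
KE = ½mv² = ½(4)(7)² = 98.0 J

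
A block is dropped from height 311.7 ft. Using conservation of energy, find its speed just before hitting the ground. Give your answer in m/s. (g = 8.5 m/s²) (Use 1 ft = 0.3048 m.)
Convert to SI: h = 95.0062 m
mgh = ½mv² ⇒ v = √(2gh) = √(2·8.5·95.0062) = 40.19 m/s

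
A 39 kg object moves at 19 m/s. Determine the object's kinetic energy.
KE = ½mv² = ½(39)(19)² = 7039.5 J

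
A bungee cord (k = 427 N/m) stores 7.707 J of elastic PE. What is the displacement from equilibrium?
x = √(2·PE/k) = √(2·7.707/427) = 0.19 m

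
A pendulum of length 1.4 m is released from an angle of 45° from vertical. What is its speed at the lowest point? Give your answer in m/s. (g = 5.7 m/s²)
h = L(1 − cosθ) = 1.4(1 − cos45°) = 0.410051 m
v = √(2gh) = √(2·5.7·0.410051) = 2.162 m/s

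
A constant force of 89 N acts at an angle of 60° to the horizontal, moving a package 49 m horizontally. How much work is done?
W = F·d·cosθ = (89)(49)cos(60°) = 2181 J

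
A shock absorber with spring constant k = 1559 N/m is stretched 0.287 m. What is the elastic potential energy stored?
PE = ½kx² = ½(1559)(0.287)² = 64.21 J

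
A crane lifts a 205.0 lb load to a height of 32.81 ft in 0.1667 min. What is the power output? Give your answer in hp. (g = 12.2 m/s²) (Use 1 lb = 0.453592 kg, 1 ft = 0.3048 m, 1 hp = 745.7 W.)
Convert to SI: m = 92.9864 kg, h = 10.0005 m, t = 10.002 s
P = mgh/t = (92.9864)(12.2)(10.0005)/10.002 = 1134.26 W = 1.521 hp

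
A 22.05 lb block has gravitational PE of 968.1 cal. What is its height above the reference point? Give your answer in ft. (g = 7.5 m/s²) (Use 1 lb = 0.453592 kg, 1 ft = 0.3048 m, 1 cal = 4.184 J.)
Convert to SI: m = 10.0017 kg, PE = 4050.53 J
h = PE/(mg) = 4050.53/(10.0017·7.5) = 53.9979 m = 177.2 ft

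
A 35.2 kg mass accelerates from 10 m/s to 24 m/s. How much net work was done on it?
W = ΔKE = ½m(v₂² − v₁²) = ½(35.2)(24² − 10²) = 8377.6 J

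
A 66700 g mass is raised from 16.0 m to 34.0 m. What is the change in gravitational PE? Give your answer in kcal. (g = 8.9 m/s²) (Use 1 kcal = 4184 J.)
Convert to SI: m = 66.7 kg, Δh = 18.0 m
ΔPE = mgΔh = (66.7)(8.9)(18.0) = 10685.3 J = 2.554 kcal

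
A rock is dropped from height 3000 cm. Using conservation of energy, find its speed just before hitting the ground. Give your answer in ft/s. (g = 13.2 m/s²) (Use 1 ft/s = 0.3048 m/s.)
Convert to SI: h = 30.0 m
mgh = ½mv² ⇒ v = √(2gh) = √(2·13.2·30.0) = 28.1425 m/s = 92.33 ft/s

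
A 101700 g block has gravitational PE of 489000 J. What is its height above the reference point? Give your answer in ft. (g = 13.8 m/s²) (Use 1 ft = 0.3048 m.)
Convert to SI: m = 101.7 kg, PE = 489000 J
h = PE/(mg) = 489000/(101.7·13.8) = 348.425 m = 1143 ft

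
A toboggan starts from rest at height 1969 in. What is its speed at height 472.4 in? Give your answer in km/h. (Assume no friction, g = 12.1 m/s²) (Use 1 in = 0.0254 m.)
Convert to SI: h₁−h₂ = 38.0136 m
mgh₁ = mgh₂ + ½mv² ⇒ v = √(2g(h₁−h₂)) = √(2·12.1·38.0136) = 30.3303 m/s = 109.2 km/h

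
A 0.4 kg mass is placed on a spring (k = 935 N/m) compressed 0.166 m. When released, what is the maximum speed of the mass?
½kx² = ½mv² ⇒ v = x√(k/m) = (0.166)√(935/0.4) = 8.026 m/s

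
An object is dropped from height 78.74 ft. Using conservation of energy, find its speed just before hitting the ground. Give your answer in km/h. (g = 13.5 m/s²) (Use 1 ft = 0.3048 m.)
Convert to SI: h = 24.0 m
mgh = ½mv² ⇒ v = √(2gh) = √(2·13.5·24.0) = 25.4558 m/s = 91.64 km/h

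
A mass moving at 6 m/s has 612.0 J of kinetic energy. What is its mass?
m = 2·KE/v² = 2·612.0/(6)² = 34.0 kg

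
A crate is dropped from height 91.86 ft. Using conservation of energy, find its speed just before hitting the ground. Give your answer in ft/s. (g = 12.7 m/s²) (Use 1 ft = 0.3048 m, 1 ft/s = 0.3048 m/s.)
Convert to SI: h = 27.9989 m
mgh = ½mv² ⇒ v = √(2gh) = √(2·12.7·27.9989) = 26.6678 m/s = 87.49 ft/s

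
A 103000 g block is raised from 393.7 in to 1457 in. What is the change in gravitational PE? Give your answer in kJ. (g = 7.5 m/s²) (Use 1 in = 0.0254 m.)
Convert to SI: m = 103.0 kg, Δh = 27.0078 m
ΔPE = mgΔh = (103.0)(7.5)(27.0078) = 20863.5 J = 20.86 kJ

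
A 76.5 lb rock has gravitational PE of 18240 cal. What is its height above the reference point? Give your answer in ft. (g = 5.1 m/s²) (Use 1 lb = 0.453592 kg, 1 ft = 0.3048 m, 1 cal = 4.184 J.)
Convert to SI: m = 34.6998 kg, PE = 76316.2 J
h = PE/(mg) = 76316.2/(34.6998·5.1) = 431.24 m = 1415 ft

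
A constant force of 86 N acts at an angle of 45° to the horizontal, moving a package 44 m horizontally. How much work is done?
W = F·d·cosθ = (86)(44)cos(45°) = 2676 J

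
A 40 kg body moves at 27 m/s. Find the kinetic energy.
KE = ½mv² = ½(40)(27)² = 14580.0 J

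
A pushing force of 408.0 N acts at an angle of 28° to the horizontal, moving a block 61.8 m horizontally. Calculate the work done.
W = F·d·cosθ = (408.0)(61.8)cos(28°) = 22260 J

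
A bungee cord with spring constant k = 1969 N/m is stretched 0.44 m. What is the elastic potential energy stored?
PE = ½kx² = ½(1969)(0.44)² = 190.6 J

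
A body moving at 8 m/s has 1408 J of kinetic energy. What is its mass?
m = 2·KE/v² = 2·1408/(8)² = 44.0 kg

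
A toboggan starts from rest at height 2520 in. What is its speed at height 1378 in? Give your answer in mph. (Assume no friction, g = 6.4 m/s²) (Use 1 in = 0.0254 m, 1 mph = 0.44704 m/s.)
Convert to SI: h₁−h₂ = 29.0068 m
mgh₁ = mgh₂ + ½mv² ⇒ v = √(2g(h₁−h₂)) = √(2·6.4·29.0068) = 19.2688 m/s = 43.1 mph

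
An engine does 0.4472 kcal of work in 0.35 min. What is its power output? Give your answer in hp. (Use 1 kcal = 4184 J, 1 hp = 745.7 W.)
Convert to SI: W = 1871.08 J, t = 21.0 s
P = W/t = 1871.08/21.0 = 89.0993 W = 0.1195 hp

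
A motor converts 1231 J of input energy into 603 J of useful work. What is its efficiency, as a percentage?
η = W_out/W_in = 603/1231 = 48.98%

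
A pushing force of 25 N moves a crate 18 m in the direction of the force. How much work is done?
W = F·d = (25)(18) = 450.0 J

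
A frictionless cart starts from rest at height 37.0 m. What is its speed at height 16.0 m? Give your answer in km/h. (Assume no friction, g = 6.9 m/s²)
mgh₁ = mgh₂ + ½mv² ⇒ v = √(2g(h₁−h₂)) = √(2·6.9·21.0) = 17.0235 m/s = 61.28 km/h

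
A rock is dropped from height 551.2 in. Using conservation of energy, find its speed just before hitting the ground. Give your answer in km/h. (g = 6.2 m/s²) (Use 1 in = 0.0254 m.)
Convert to SI: h = 14.0005 m
mgh = ½mv² ⇒ v = √(2gh) = √(2·6.2·14.0005) = 13.176 m/s = 47.43 km/h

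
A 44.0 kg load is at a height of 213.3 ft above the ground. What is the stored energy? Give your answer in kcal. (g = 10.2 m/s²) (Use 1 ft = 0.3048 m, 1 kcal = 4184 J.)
Convert to SI: m = 44.0 kg, h = 65.0138 m
PE = mgh = (44.0)(10.2)(65.0138) = 29178.2 J = 6.974 kcal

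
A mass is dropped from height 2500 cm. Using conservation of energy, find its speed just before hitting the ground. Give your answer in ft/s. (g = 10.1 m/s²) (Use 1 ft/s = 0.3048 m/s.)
Convert to SI: h = 25.0 m
mgh = ½mv² ⇒ v = √(2gh) = √(2·10.1·25.0) = 22.4722 m/s = 73.73 ft/s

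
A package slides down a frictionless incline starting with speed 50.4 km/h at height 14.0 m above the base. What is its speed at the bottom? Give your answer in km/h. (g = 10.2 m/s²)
Convert to SI: v₀ = 14.0 m/s, h = 14.0 m
½mv₀² + mgh = ½mv² ⇒ v = √(v₀² + 2gh) = √(14.0² + 2·10.2·14.0) = 21.9454 m/s = 79.0 km/h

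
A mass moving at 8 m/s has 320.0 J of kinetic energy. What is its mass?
m = 2·KE/v² = 2·320.0/(8)² = 10.0 kg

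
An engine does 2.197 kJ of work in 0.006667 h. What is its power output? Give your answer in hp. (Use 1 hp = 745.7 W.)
Convert to SI: W = 2197.0 J, t = 24.0012 s
P = W/t = 2197.0/24.0012 = 91.5371 W = 0.1228 hp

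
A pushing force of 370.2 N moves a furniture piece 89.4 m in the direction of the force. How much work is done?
W = F·d = (370.2)(89.4) = 33100 J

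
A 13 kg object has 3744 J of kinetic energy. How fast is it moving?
v = √(2·KE/m) = √(2·3744/13) = 24.0 m/s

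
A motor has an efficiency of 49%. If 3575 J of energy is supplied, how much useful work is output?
W_out = η·W_in = 0.49·3575 = 1751.75 J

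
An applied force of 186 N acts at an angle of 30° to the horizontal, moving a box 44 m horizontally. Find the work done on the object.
W = F·d·cosθ = (186)(44)cos(30°) = 7088 J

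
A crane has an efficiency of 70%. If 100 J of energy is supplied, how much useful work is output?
W_out = η·W_in = 0.7·100 = 70.0 J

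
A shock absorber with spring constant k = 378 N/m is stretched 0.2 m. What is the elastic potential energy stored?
PE = ½kx² = ½(378)(0.2)² = 7.56 J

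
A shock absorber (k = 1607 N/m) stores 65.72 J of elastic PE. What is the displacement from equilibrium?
x = √(2·PE/k) = √(2·65.72/1607) = 0.286 m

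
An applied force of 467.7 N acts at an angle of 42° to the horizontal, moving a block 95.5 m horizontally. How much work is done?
W = F·d·cosθ = (467.7)(95.5)cos(42°) = 33190 J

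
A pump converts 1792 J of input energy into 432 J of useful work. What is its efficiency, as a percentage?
η = W_out/W_in = 432/1792 = 24.11%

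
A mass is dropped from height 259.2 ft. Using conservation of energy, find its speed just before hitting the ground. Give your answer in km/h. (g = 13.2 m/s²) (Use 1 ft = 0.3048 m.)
Convert to SI: h = 79.0042 m
mgh = ½mv² ⇒ v = √(2gh) = √(2·13.2·79.0042) = 45.6696 m/s = 164.4 km/h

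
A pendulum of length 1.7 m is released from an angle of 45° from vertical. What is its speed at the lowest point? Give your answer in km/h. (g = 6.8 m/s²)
h = L(1 − cosθ) = 1.7(1 − cos45°) = 0.497918 m
v = √(2gh) = √(2·6.8·0.497918) = 2.60225 m/s = 9.368 km/h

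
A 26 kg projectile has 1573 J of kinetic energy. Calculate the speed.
v = √(2·KE/m) = √(2·1573/26) = 11.0 m/s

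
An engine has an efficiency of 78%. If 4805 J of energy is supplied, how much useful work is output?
W_out = η·W_in = 0.78·4805 = 3747.9 J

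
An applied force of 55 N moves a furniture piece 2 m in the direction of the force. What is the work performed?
W = F·d = (55)(2) = 110.0 J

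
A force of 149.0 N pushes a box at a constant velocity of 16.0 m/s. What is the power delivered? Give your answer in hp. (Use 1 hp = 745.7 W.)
P = Fv = (149.0)(16.0) = 2384.0 W = 3.197 hp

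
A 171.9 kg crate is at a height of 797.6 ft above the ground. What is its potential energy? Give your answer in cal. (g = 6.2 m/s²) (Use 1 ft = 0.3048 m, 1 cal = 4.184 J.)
Convert to SI: m = 171.9 kg, h = 243.108 m
PE = mgh = (171.9)(6.2)(243.108) = 259100 J = 61930 cal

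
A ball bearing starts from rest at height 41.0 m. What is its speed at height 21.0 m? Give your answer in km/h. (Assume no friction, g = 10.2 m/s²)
mgh₁ = mgh₂ + ½mv² ⇒ v = √(2g(h₁−h₂)) = √(2·10.2·20.0) = 20.199 m/s = 72.72 km/h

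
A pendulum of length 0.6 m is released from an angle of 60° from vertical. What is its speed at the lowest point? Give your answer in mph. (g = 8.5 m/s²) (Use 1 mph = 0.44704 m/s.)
h = L(1 − cosθ) = 0.6(1 − cos60°) = 0.3 m
v = √(2gh) = √(2·8.5·0.3) = 2.25832 m/s = 5.052 mph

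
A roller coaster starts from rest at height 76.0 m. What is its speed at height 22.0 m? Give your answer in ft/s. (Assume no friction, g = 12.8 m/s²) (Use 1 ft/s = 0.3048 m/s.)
mgh₁ = mgh₂ + ½mv² ⇒ v = √(2g(h₁−h₂)) = √(2·12.8·54.0) = 37.1806 m/s = 122.0 ft/s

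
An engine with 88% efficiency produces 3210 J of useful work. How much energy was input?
W_in = W_out/η = 3210/0.88 = 3648 J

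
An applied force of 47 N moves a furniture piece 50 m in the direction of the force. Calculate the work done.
W = F·d = (47)(50) = 2350 J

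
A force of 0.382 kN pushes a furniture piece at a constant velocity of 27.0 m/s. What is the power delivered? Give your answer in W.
Convert to SI: F = 382.0 N, v = 27.0 m/s
P = Fv = (382.0)(27.0) = 10310 W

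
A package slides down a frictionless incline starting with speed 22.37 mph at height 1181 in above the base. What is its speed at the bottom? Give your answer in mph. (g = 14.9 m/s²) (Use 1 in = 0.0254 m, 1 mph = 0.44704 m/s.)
Convert to SI: v₀ = 10.0003 m/s, h = 29.9974 m
½mv₀² + mgh = ½mv² ⇒ v = √(v₀² + 2gh) = √(10.0003² + 2·14.9·29.9974) = 31.5266 m/s = 70.52 mph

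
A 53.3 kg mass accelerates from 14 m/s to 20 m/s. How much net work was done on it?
W = ΔKE = ½m(v₂² − v₁²) = ½(53.3)(20² − 14²) = 5436.6 J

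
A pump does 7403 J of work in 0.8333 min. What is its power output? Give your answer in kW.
Convert to SI: W = 7403.0 J, t = 49.998 s
P = W/t = 7403.0/49.998 = 148.066 W = 0.1481 kW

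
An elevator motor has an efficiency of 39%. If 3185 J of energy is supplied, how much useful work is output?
W_out = η·W_in = 0.39·3185 = 1242.15 J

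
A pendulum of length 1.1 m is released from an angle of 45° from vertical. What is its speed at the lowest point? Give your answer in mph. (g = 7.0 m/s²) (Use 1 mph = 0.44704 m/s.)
h = L(1 − cosθ) = 1.1(1 − cos45°) = 0.322183 m
v = √(2gh) = √(2·7.0·0.322183) = 2.12381 m/s = 4.751 mph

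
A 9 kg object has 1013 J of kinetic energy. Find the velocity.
v = √(2·KE/m) = √(2·1013/9) = 15.0 m/s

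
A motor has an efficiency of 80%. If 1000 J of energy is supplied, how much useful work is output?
W_out = η·W_in = 0.8·1000 = 800.0 J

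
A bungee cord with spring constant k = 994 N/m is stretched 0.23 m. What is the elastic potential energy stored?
PE = ½kx² = ½(994)(0.23)² = 26.29 J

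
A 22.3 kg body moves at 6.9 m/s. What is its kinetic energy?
KE = ½mv² = ½(22.3)(6.9)² = 530.9 J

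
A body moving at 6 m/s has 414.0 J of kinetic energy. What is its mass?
m = 2·KE/v² = 2·414.0/(6)² = 23.0 kg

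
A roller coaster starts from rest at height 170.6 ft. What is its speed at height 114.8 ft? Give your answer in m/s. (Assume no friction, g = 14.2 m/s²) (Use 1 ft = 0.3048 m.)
Convert to SI: h₁−h₂ = 17.0078 m
mgh₁ = mgh₂ + ½mv² ⇒ v = √(2g(h₁−h₂)) = √(2·14.2·17.0078) = 21.98 m/s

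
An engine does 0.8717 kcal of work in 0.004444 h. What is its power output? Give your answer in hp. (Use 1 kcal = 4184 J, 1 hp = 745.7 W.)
Convert to SI: W = 3647.19 J, t = 15.9984 s
P = W/t = 3647.19/15.9984 = 227.972 W = 0.3057 hp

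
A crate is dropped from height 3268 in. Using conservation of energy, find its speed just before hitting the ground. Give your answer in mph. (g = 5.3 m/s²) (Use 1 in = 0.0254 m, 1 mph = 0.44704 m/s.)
Convert to SI: h = 83.0072 m
mgh = ½mv² ⇒ v = √(2gh) = √(2·5.3·83.0072) = 29.6627 m/s = 66.35 mph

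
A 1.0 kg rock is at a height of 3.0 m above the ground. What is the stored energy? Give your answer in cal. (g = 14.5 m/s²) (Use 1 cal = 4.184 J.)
PE = mgh = (1.0)(14.5)(3.0) = 43.5 J = 10.4 cal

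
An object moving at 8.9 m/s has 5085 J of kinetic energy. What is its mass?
m = 2·KE/v² = 2·5085/(8.9)² = 128.4 kg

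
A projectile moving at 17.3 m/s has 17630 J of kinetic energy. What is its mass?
m = 2·KE/v² = 2·17630/(17.3)² = 117.8 kg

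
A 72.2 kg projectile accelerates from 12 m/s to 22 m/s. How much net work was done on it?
W = ΔKE = ½m(v₂² − v₁²) = ½(72.2)(22² − 12²) = 12274.0 J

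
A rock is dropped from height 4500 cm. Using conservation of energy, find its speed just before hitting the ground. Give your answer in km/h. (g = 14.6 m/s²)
Convert to SI: h = 45.0 m
mgh = ½mv² ⇒ v = √(2gh) = √(2·14.6·45.0) = 36.2491 m/s = 130.5 km/h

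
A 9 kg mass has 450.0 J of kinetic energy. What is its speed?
v = √(2·KE/m) = √(2·450.0/9) = 10.0 m/s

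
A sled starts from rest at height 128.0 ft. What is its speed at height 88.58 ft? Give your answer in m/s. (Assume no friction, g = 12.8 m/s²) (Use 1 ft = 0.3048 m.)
Convert to SI: h₁−h₂ = 12.0152 m
mgh₁ = mgh₂ + ½mv² ⇒ v = √(2g(h₁−h₂)) = √(2·12.8·12.0152) = 17.54 m/s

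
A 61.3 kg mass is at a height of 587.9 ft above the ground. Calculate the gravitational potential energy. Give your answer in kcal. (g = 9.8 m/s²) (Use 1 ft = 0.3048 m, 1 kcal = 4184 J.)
Convert to SI: m = 61.3 kg, h = 179.192 m
PE = mgh = (61.3)(9.8)(179.192) = 107648 J = 25.73 kcal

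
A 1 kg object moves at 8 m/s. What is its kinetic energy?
KE = ½mv² = ½(1)(8)² = 32.0 J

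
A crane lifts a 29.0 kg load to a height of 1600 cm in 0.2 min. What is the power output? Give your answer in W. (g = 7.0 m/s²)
Convert to SI: m = 29.0 kg, h = 16.0 m, t = 12.0 s
P = mgh/t = (29.0)(7.0)(16.0)/12.0 = 270.7 W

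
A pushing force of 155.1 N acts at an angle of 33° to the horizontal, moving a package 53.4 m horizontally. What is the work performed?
W = F·d·cosθ = (155.1)(53.4)cos(33°) = 6946 J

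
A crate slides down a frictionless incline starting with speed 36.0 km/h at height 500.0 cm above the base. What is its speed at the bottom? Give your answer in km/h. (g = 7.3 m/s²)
Convert to SI: v₀ = 10.0 m/s, h = 5.0 m
½mv₀² + mgh = ½mv² ⇒ v = √(v₀² + 2gh) = √(10.0² + 2·7.3·5.0) = 13.1529 m/s = 47.35 km/h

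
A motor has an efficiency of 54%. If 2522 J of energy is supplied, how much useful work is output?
W_out = η·W_in = 0.54·2522 = 1361.88 J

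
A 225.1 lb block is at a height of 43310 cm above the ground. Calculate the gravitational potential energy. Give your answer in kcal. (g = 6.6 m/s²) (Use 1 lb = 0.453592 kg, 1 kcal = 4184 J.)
Convert to SI: m = 102.104 kg, h = 433.1 m
PE = mgh = (102.104)(6.6)(433.1) = 291859 J = 69.76 kcal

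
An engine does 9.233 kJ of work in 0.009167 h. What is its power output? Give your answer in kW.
Convert to SI: W = 9233.0 J, t = 33.0012 s
P = W/t = 9233.0/33.0012 = 279.778 W = 0.2798 kW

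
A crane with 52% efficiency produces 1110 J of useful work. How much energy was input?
W_in = W_out/η = 1110/0.52 = 2135 J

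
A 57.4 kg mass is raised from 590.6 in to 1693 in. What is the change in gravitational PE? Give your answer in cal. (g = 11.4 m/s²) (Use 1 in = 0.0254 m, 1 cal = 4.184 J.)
Convert to SI: m = 57.4 kg, Δh = 28.001 m
ΔPE = mgΔh = (57.4)(11.4)(28.001) = 18322.7 J = 4379 cal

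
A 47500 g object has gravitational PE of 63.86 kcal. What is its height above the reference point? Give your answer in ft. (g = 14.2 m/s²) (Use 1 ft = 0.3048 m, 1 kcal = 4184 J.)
Convert to SI: m = 47.5 kg, PE = 267190 J
h = PE/(mg) = 267190/(47.5·14.2) = 396.131 m = 1300 ft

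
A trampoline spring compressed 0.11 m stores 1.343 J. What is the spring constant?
k = 2·PE/x² = 2·1.343/(0.11)² = 222.0 N/m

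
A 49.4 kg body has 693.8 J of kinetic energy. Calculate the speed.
v = √(2·KE/m) = √(2·693.8/49.4) = 5.3 m/s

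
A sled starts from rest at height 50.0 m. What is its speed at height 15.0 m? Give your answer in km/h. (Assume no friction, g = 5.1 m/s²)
mgh₁ = mgh₂ + ½mv² ⇒ v = √(2g(h₁−h₂)) = √(2·5.1·35.0) = 18.8944 m/s = 68.02 km/h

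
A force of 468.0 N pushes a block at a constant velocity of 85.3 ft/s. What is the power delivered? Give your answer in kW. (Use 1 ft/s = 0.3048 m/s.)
Convert to SI: F = 468.0 N, v = 25.9994 m/s
P = Fv = (468.0)(25.9994) = 12167.7 W = 12.17 kW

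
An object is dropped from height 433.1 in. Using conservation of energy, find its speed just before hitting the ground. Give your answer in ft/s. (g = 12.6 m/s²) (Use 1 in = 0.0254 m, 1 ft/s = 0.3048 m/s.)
Convert to SI: h = 11.0007 m
mgh = ½mv² ⇒ v = √(2gh) = √(2·12.6·11.0007) = 16.6499 m/s = 54.63 ft/s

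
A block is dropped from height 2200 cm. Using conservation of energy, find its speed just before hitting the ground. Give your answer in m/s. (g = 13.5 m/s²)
Convert to SI: h = 22.0 m
mgh = ½mv² ⇒ v = √(2gh) = √(2·13.5·22.0) = 24.37 m/s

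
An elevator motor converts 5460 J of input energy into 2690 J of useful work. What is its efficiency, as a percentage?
η = W_out/W_in = 2690/5460 = 49.27%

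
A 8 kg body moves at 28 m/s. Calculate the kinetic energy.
KE = ½mv² = ½(8)(28)² = 3136.0 J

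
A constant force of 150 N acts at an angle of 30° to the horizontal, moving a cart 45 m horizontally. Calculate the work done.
W = F·d·cosθ = (150)(45)cos(30°) = 5846 J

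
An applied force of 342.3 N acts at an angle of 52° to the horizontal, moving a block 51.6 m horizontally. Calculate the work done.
W = F·d·cosθ = (342.3)(51.6)cos(52°) = 10870 J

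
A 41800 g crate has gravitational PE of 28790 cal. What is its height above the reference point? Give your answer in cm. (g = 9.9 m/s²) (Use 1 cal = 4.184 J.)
Convert to SI: m = 41.8 kg, PE = 120457 J
h = PE/(mg) = 120457/(41.8·9.9) = 291.086 m = 29110 cm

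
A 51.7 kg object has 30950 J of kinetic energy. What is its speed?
v = √(2·KE/m) = √(2·30950/51.7) = 34.6 m/s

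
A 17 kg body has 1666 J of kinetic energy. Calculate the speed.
v = √(2·KE/m) = √(2·1666/17) = 14.0 m/s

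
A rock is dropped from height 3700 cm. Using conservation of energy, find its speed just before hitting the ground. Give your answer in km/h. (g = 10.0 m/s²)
Convert to SI: h = 37.0 m
mgh = ½mv² ⇒ v = √(2gh) = √(2·10.0·37.0) = 27.2029 m/s = 97.93 km/h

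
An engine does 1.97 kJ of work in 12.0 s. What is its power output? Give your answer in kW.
Convert to SI: W = 1970.0 J, t = 12.0 s
P = W/t = 1970.0/12.0 = 164.167 W = 0.1642 kW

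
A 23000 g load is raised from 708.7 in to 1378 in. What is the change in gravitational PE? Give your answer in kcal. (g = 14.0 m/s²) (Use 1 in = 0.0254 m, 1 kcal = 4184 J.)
Convert to SI: m = 23.0 kg, Δh = 17.0002 m
ΔPE = mgΔh = (23.0)(14.0)(17.0002) = 5474.07 J = 1.308 kcal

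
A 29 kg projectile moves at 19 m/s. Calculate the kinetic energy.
KE = ½mv² = ½(29)(19)² = 5234.5 J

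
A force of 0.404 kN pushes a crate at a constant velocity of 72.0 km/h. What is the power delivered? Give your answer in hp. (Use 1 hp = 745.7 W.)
Convert to SI: F = 404.0 N, v = 20.0 m/s
P = Fv = (404.0)(20.0) = 8080.0 W = 10.84 hp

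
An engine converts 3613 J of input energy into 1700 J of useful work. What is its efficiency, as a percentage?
η = W_out/W_in = 1700/3613 = 47.05%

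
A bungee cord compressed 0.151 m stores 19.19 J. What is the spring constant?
k = 2·PE/x² = 2·19.19/(0.151)² = 1683 N/m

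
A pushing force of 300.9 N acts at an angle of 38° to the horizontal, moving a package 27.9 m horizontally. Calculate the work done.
W = F·d·cosθ = (300.9)(27.9)cos(38°) = 6615 J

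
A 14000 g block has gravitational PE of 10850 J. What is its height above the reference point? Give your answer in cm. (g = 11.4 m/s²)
Convert to SI: m = 14.0 kg, PE = 10850.0 J
h = PE/(mg) = 10850.0/(14.0·11.4) = 67.9825 m = 6798 cm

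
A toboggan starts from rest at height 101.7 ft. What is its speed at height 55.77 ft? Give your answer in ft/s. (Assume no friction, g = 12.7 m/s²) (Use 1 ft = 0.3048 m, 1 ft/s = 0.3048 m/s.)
Convert to SI: h₁−h₂ = 13.9995 m
mgh₁ = mgh₂ + ½mv² ⇒ v = √(2g(h₁−h₂)) = √(2·12.7·13.9995) = 18.857 m/s = 61.87 ft/s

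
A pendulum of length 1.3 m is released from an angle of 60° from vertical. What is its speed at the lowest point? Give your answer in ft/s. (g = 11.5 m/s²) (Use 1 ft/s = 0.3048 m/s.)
h = L(1 − cosθ) = 1.3(1 − cos60°) = 0.65 m
v = √(2gh) = √(2·11.5·0.65) = 3.86652 m/s = 12.69 ft/s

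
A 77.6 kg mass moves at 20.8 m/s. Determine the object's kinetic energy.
KE = ½mv² = ½(77.6)(20.8)² = 16790 J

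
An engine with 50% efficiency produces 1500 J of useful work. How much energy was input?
W_in = W_out/η = 1500/0.5 = 3000 J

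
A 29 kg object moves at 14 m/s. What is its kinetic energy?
KE = ½mv² = ½(29)(14)² = 2842.0 J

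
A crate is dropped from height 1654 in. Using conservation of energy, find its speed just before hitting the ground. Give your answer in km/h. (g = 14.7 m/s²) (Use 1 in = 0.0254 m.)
Convert to SI: h = 42.0116 m
mgh = ½mv² ⇒ v = √(2gh) = √(2·14.7·42.0116) = 35.1446 m/s = 126.5 km/h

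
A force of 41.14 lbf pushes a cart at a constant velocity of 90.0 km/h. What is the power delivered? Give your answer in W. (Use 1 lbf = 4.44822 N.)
Convert to SI: F = 183.0 N, v = 25.0 m/s
P = Fv = (183.0)(25.0) = 4575 W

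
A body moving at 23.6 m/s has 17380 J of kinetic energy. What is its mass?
m = 2·KE/v² = 2·17380/(23.6)² = 62.41 kg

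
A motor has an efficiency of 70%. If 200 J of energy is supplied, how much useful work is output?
W_out = η·W_in = 0.7·200 = 140.0 J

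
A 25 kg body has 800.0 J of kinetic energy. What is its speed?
v = √(2·KE/m) = √(2·800.0/25) = 8.0 m/s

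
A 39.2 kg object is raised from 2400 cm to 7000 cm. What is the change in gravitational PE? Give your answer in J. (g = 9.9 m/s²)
Convert to SI: m = 39.2 kg, Δh = 46.0 m
ΔPE = mgΔh = (39.2)(9.9)(46.0) = 17850 J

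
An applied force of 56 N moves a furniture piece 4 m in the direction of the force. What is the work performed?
W = F·d = (56)(4) = 224.0 J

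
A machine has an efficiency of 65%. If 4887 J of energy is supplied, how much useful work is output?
W_out = η·W_in = 0.65·4887 = 3176.55 J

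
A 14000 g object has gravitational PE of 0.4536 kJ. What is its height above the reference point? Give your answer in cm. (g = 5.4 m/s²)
Convert to SI: m = 14.0 kg, PE = 453.6 J
h = PE/(mg) = 453.6/(14.0·5.4) = 6.0 m = 600.0 cm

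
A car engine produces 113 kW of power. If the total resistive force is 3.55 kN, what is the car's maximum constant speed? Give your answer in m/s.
Convert to SI: F = 3550.0 N
P = Fv ⇒ v = P/F = 113000 W/3550.0 N = 31.83 m/s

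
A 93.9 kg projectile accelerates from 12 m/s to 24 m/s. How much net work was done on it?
W = ΔKE = ½m(v₂² − v₁²) = ½(93.9)(24² − 12²) = 20282.4 J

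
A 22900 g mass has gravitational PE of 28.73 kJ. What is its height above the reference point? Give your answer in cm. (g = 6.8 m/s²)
Convert to SI: m = 22.9 kg, PE = 28730.0 J
h = PE/(mg) = 28730.0/(22.9·6.8) = 184.498 m = 18450 cm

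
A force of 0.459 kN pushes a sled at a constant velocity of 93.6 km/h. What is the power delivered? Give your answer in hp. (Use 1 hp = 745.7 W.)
Convert to SI: F = 459.0 N, v = 26.0 m/s
P = Fv = (459.0)(26.0) = 11934.0 W = 16.0 hp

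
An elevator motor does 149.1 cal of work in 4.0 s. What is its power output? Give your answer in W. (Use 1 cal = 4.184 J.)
Convert to SI: W = 623.834 J, t = 4.0 s
P = W/t = 623.834/4.0 = 156.0 W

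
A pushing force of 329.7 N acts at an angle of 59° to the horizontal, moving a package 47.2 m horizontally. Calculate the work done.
W = F·d·cosθ = (329.7)(47.2)cos(59°) = 8015 J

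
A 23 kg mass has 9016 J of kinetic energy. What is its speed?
v = √(2·KE/m) = √(2·9016/23) = 28.0 m/s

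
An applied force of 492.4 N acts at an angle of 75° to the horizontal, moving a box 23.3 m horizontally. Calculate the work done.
W = F·d·cosθ = (492.4)(23.3)cos(75°) = 2969 J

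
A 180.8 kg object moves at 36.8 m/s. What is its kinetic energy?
KE = ½mv² = ½(180.8)(36.8)² = 122400 J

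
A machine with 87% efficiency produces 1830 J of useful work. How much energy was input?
W_in = W_out/η = 1830/0.87 = 2103 J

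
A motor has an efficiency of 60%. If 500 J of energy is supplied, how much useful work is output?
W_out = η·W_in = 0.6·500 = 300.0 J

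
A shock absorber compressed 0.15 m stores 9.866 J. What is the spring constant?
k = 2·PE/x² = 2·9.866/(0.15)² = 877.0 N/m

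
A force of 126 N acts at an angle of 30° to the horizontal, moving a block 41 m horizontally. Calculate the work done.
W = F·d·cosθ = (126)(41)cos(30°) = 4474 J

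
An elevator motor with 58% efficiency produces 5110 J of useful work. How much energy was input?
W_in = W_out/η = 5110/0.58 = 8810 J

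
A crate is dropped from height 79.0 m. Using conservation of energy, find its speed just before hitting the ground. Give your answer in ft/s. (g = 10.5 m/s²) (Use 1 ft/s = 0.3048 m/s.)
mgh = ½mv² ⇒ v = √(2gh) = √(2·10.5·79.0) = 40.7308 m/s = 133.6 ft/s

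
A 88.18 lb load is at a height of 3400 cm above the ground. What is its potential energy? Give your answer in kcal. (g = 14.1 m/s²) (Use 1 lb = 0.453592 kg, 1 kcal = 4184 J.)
Convert to SI: m = 39.9977 kg, h = 34.0 m
PE = mgh = (39.9977)(14.1)(34.0) = 19174.9 J = 4.583 kcal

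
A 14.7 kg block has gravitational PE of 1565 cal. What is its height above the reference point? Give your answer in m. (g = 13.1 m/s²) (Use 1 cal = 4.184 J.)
Convert to SI: m = 14.7 kg, PE = 6547.96 J
h = PE/(mg) = 6547.96/(14.7·13.1) = 34.0 m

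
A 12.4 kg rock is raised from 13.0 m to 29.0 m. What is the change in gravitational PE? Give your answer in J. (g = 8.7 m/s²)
ΔPE = mgΔh = (12.4)(8.7)(16.0) = 1726 J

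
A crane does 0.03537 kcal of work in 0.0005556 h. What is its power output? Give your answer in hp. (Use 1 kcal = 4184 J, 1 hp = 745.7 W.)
Convert to SI: W = 147.988 J, t = 2.00016 s
P = W/t = 147.988/2.00016 = 73.9881 W = 0.09922 hp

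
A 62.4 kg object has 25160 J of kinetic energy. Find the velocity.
v = √(2·KE/m) = √(2·25160/62.4) = 28.4 m/s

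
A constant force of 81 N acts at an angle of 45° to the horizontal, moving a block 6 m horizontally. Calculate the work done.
W = F·d·cosθ = (81)(6)cos(45°) = 343.7 J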